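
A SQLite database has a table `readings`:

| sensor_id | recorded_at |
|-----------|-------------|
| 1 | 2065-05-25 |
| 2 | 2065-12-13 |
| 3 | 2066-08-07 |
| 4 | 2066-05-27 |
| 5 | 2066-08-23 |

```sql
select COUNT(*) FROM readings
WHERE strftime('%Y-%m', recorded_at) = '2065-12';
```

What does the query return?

1

Rows with year-month 2065-12: 2065-12-13 → 1.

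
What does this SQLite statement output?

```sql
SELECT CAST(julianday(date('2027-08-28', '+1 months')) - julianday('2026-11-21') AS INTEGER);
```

311

Adding +1 month to 2027-08-28 gives 2027-09-28.
9 days remain in November 2026 after the 21st (30 − 21).
Full months from December 2026 through August 2027 contribute their day counts.
Then 28 days into September 2027.
Total: 9 + 31 + 31 + 28 + 31 + 30 + 31 + 30 + 31 + 31 + 28 = 311.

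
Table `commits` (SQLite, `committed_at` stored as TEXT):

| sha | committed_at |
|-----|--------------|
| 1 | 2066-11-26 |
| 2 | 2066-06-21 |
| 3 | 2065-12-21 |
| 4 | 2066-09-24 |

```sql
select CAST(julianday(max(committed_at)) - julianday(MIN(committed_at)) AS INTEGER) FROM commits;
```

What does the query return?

MIN = 2065-12-21, MAX = 2066-11-26.
10 days remain in December 2065 after the 21st (31 − 21).
Full months from January 2066 through October 2066 contribute their day counts.
Then 26 days into November 2066.
Total: 10 + 31 + 28 + 31 + 30 + 31 + 30 + 31 + 31 + 30 + 31 + 26 = 340.

340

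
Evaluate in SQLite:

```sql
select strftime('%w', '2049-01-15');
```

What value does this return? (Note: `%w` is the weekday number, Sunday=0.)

5

2049-01-15 is a Friday; with Sunday=0 that is 5.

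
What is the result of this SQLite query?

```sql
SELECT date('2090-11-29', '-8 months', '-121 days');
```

Adding -8 months to 2090-11-29 gives 2090-03-29.
Applying '-121 days' to 2090-03-29: counting 121 days back gives 2089-11-28.

2089-11-28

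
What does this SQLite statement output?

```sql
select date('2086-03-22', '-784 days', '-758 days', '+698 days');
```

2083-11-29

Applying '-784 days' to 2086-03-22: counting 784 days back gives 2084-01-28.
Applying '-758 days' to 2084-01-28: counting 758 days back gives 2081-12-31.
Applying '+698 days' to 2081-12-31: counting 698 days forward gives 2083-11-29.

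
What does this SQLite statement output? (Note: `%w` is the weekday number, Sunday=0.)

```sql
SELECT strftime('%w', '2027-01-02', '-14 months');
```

First apply '-14 months': 2027-01-02 → 2025-11-02.
2025-11-02 is a Sunday; with Sunday=0 that is 0.

0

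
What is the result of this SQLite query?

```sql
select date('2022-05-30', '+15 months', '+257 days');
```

Adding +15 months to 2022-05-30 gives 2023-08-30.
Applying '+257 days' to 2023-08-30: counting 257 days forward gives 2024-05-13.

2024-05-13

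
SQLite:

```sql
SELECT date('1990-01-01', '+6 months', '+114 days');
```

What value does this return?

Adding +6 months to 1990-01-01 gives 1990-07-01.
Applying '+114 days' to 1990-07-01: counting 114 days forward gives 1990-10-23.

1990-10-23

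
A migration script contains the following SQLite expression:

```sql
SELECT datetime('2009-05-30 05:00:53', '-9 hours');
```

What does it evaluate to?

2009-05-29 20:00:53

-9 hours from 2009-05-30 05:00:53 is 2009-05-29 20:00:53 (crosses midnight).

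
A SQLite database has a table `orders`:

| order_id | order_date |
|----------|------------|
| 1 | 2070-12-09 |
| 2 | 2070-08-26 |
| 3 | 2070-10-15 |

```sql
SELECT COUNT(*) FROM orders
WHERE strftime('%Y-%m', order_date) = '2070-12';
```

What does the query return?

Rows with year-month 2070-12: 2070-12-09 → 1.

1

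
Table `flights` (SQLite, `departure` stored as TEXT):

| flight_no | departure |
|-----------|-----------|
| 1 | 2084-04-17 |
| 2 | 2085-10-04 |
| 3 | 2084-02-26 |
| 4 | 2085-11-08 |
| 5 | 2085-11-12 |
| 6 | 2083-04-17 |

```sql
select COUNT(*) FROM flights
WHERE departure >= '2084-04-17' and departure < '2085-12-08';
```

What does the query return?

Rows in [2084-04-17, 2085-12-08): 2084-04-17, 2085-10-04, 2085-11-08, 2085-11-12 → 4 rows.

4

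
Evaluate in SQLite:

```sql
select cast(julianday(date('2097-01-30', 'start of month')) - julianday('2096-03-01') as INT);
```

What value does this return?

306

`start of month` rewinds 2097-01-30 to 2097-01-01.
30 days remain in March 2096 after the 1st (31 − 1).
Full months from April 2096 through December 2096 contribute their day counts.
Then 1 day into January 2097.
Total: 30 + 30 + 31 + 30 + 31 + 31 + 30 + 31 + 30 + 31 + 1 = 306.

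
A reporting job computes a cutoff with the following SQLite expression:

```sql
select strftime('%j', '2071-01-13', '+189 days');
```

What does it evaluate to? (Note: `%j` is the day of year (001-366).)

202

First apply '+189 days': 2071-01-13 → 2071-07-21.
Day-of-year for 2071-07-21: days since 2071-01-01 inclusive = 202, zero-padded to 202.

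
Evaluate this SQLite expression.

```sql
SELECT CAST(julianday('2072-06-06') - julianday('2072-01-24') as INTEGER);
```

134

7 days remain in January 2072 after the 24th (31 − 24).
February 2072: 29 days (leap year).
March 2072: 31 days.
April 2072: 30 days.
May 2072: 31 days.
Then 6 days into June 2072.
Total: 7 + 29 + 31 + 30 + 31 + 6 = 134.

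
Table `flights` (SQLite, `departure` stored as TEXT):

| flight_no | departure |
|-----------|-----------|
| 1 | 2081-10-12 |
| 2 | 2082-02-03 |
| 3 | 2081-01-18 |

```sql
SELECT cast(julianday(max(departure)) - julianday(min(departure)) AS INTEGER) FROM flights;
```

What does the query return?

MIN = 2081-01-18, MAX = 2082-02-03.
13 days remain in January 2081 after the 18th (31 − 18).
Full months from February 2081 through January 2082 contribute their day counts.
Then 3 days into February 2082.
Total: 13 + 28 + 31 + 30 + 31 + 30 + 31 + 31 + 30 + 31 + 30 + 31 + 31 + 3 = 381.

381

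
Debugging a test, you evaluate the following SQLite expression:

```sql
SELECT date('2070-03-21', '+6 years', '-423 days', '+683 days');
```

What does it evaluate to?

Adding +6 years to 2070-03-21 gives 2076-03-21.
Applying '-423 days' to 2076-03-21: counting 423 days back gives 2075-01-23.
Applying '+683 days' to 2075-01-23: counting 683 days forward gives 2076-12-06.

2076-12-06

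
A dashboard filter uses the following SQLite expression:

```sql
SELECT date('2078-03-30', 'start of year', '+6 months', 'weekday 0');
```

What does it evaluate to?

2078-07-03

`start of year` rewinds 2078-03-30 to 2078-01-01.
Adding +6 months to 2078-01-01 gives 2078-07-01.
`weekday 0` advances to the next Sunday; 2078-07-01 is a Friday, so it moves forward to 2078-07-03.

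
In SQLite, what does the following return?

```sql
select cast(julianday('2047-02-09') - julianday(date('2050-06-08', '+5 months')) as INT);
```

Adding +5 months to 2050-06-08 gives 2050-11-08.
19 days remain in February 2047 after the 9th (28 − 9).
Full months from March 2047 through October 2050 contribute their day counts.
Then 8 days into November 2050.
Total: 19 + 31 + 30 + 31 + 30 + 31 + 31 + 30 + 31 + 30 + 31 + 31 + 29 + 31 + 30 + 31 + 30 + 31 + 31 + 30 + 31 + 30 + 31 + 31 + 28 + 31 + 30 + 31 + 30 + 31 + 31 + 30 + 31 + 30 + 31 + 31 + 28 + 31 + 30 + 31 + 30 + 31 + 31 + 30 + 31 + 8 = 1368.
The subtraction is earlier − later, so the result is −1368 → -1368.

-1368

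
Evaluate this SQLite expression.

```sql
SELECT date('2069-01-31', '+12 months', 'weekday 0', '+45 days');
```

Adding +12 months to 2069-01-31 gives 2070-01-31.
`weekday 0` advances to the next Sunday; 2070-01-31 is a Friday, so it moves forward to 2070-02-02.
Applying '+45 days' to 2070-02-02: counting 45 days forward gives 2070-03-19.

2070-03-19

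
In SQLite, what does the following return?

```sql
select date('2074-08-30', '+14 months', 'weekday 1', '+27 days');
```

2075-12-01

Adding +14 months to 2074-08-30 gives 2075-10-30.
`weekday 1` advances to the next Monday; 2075-10-30 is a Wednesday, so it moves forward to 2075-11-04.
November 2075 has 30 days; 26 remain after the 4th, so 27 days reach 2075-12-01.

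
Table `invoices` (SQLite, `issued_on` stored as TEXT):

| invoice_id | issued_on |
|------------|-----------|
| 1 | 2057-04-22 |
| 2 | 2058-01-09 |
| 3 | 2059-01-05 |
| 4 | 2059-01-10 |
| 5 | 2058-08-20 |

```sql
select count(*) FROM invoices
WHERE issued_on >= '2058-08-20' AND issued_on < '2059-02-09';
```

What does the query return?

3

Rows in [2058-08-20, 2059-02-09): 2059-01-05, 2059-01-10, 2058-08-20 → 3 rows.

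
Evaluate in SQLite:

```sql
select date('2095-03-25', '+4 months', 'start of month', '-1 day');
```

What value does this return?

2095-06-30

Adding +4 months to 2095-03-25 gives 2095-07-25.
`start of month` rewinds 2095-07-25 to 2095-07-01.
Going back 1 day from 2095-07-01 reaches 2095-06-30 (last day of June, 30 days).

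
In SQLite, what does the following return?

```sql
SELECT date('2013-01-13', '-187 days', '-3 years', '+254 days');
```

Applying '-187 days' to 2013-01-13: counting 187 days back gives 2012-07-10.
Adding -3 years to 2012-07-10 gives 2009-07-10.
Applying '+254 days' to 2009-07-10: counting 254 days forward gives 2010-03-21.

2010-03-21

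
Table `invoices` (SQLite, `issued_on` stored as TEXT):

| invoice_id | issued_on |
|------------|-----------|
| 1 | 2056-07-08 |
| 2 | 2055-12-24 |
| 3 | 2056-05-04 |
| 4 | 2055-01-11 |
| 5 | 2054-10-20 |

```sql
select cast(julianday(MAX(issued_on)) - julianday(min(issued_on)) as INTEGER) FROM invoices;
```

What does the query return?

627

MIN = 2054-10-20, MAX = 2056-07-08.
11 days remain in October 2054 after the 20th (31 − 20).
Full months from November 2054 through June 2056 contribute their day counts.
Then 8 days into July 2056.
Total: 11 + 30 + 31 + 31 + 28 + 31 + 30 + 31 + 30 + 31 + 31 + 30 + 31 + 30 + 31 + 31 + 29 + 31 + 30 + 31 + 30 + 8 = 627.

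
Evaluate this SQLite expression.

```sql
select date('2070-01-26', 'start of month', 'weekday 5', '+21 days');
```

2070-01-24

`start of month` rewinds 2070-01-26 to 2070-01-01.
`weekday 5` advances to the next Friday; 2070-01-01 is a Wednesday, so it moves forward to 2070-01-03.
Advancing 21 more days within January lands on 2070-01-24.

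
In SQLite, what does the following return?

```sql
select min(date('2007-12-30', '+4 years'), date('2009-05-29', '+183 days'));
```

date('2007-12-30', '+4 years') → 2011-12-30.
date('2009-05-29', '+183 days') → 2009-11-28.
Earlier of the two is 2009-11-28.

2009-11-28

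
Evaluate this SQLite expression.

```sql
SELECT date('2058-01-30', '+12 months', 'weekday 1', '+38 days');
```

Adding +12 months to 2058-01-30 gives 2059-01-30.
`weekday 1` advances to the next Monday; 2059-01-30 is a Thursday, so it moves forward to 2059-02-03.
February 2059 has 28 days; 25 remain after the 3rd, so 26 days reach 2059-03-01.
Advancing 12 more days within March lands on 2059-03-13.

2059-03-13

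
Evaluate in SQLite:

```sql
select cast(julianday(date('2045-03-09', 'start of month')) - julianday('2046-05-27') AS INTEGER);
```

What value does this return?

-452

`start of month` rewinds 2045-03-09 to 2045-03-01.
30 days remain in March 2045 after the 1st (31 − 1).
Full months from April 2045 through April 2046 contribute their day counts.
Then 27 days into May 2046.
Total: 30 + 30 + 31 + 30 + 31 + 31 + 30 + 31 + 30 + 31 + 31 + 28 + 31 + 30 + 27 = 452.
The subtraction is earlier − later, so the result is −452 → -452.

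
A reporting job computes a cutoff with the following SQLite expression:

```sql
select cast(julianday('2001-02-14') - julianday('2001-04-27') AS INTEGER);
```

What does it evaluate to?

-72

14 days remain in February 2001 after the 14th (28 − 14).
March 2001: 31 days.
Then 27 days into April 2001.
Total: 14 + 31 + 27 = 72.
The subtraction is earlier − later, so the result is −72 → -72.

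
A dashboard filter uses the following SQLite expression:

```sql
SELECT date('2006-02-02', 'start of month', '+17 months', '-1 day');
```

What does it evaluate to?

2007-06-30

`start of month` rewinds 2006-02-02 to 2006-02-01.
Adding +17 months to 2006-02-01 gives 2007-07-01.
Going back 1 day from 2007-07-01 reaches 2007-06-30 (last day of June, 30 days).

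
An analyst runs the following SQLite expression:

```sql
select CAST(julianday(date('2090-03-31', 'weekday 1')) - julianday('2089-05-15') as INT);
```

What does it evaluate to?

`weekday 1` advances to the next Monday; 2090-03-31 is a Friday, so it moves forward to 2090-04-03.
16 days remain in May 2089 after the 15th (31 − 15).
Full months from June 2089 through March 2090 contribute their day counts.
Then 3 days into April 2090.
Total: 16 + 30 + 31 + 31 + 30 + 31 + 30 + 31 + 31 + 28 + 31 + 3 = 323.

323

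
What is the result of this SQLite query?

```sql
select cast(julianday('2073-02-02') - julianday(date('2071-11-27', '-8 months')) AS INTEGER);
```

Adding -8 months to 2071-11-27 gives 2071-03-27.
4 days remain in March 2071 after the 27th (31 − 27).
Full months from April 2071 through January 2073 contribute their day counts.
Then 2 days into February 2073.
Total: 4 + 30 + 31 + 30 + 31 + 31 + 30 + 31 + 30 + 31 + 31 + 29 + 31 + 30 + 31 + 30 + 31 + 31 + 30 + 31 + 30 + 31 + 31 + 2 = 678.

678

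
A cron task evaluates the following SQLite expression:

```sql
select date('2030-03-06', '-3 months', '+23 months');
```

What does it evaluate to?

Adding -3 months to 2030-03-06 gives 2029-12-06.
Adding +23 months to 2029-12-06 gives 2031-11-06.

2031-11-06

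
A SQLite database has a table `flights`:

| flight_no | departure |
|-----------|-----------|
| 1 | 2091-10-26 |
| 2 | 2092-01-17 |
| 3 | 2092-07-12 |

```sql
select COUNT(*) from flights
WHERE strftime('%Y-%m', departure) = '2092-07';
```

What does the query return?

Rows with year-month 2092-07: 2092-07-12 → 1.

1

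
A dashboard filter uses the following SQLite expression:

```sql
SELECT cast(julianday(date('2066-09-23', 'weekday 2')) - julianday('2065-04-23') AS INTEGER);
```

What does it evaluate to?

523

`weekday 2` advances to the next Tuesday; 2066-09-23 is a Thursday, so it moves forward to 2066-09-28.
7 days remain in April 2065 after the 23rd (30 − 23).
Full months from May 2065 through August 2066 contribute their day counts.
Then 28 days into September 2066.
Total: 7 + 31 + 30 + 31 + 31 + 30 + 31 + 30 + 31 + 31 + 28 + 31 + 30 + 31 + 30 + 31 + 31 + 28 = 523.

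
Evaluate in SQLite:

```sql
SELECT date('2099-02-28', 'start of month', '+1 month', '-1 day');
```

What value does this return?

`start of month` rewinds 2099-02-28 to 2099-02-01.
Adding +1 month to 2099-02-01 gives 2099-03-01.
Going back 1 day from 2099-03-01 reaches 2099-02-28 (last day of February, 28 days).

2099-02-28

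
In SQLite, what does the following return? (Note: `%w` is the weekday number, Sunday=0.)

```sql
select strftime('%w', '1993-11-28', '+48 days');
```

First apply '+48 days': 1993-11-28 → 1994-01-15.
1994-01-15 is a Saturday; with Sunday=0 that is 6.

6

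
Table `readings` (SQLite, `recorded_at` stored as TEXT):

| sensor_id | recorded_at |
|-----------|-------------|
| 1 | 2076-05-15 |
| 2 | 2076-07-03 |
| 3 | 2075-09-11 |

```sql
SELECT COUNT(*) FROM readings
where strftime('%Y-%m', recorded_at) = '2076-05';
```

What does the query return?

Rows with year-month 2076-05: 2076-05-15 → 1.

1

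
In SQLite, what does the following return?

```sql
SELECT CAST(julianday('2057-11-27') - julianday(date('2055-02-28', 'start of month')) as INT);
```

1030

`start of month` rewinds 2055-02-28 to 2055-02-01.
27 days remain in February 2055 after the 1st (28 − 1).
Full months from March 2055 through October 2057 contribute their day counts.
Then 27 days into November 2057.
Total: 27 + 31 + 30 + 31 + 30 + 31 + 31 + 30 + 31 + 30 + 31 + 31 + 29 + 31 + 30 + 31 + 30 + 31 + 31 + 30 + 31 + 30 + 31 + 31 + 28 + 31 + 30 + 31 + 30 + 31 + 31 + 30 + 31 + 27 = 1030.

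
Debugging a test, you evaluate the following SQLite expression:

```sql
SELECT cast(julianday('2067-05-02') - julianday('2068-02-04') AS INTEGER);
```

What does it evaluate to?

29 days remain in May 2067 after the 2nd (31 − 2).
Full months from June 2067 through January 2068 contribute their day counts.
Then 4 days into February 2068.
Total: 29 + 30 + 31 + 31 + 30 + 31 + 30 + 31 + 31 + 4 = 278.
The subtraction is earlier − later, so the result is −278 → -278.

-278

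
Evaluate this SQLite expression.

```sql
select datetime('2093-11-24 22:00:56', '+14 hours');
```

2093-11-25 12:00:56

+14 hours from 2093-11-24 22:00:56 is 2093-11-25 12:00:56 (crosses midnight).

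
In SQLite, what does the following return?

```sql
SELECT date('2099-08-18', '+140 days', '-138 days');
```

2099-08-20

Applying '+140 days' to 2099-08-18: counting 140 days forward gives 2100-01-05.
Applying '-138 days' to 2100-01-05: counting 138 days back gives 2099-08-20.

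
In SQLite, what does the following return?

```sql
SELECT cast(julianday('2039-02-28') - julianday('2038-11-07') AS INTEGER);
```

23 days remain in November 2038 after the 7th (30 − 7).
December 2038: 31 days.
January 2039: 31 days.
Then 28 days into February 2039.
Total: 23 + 31 + 31 + 28 = 113.

113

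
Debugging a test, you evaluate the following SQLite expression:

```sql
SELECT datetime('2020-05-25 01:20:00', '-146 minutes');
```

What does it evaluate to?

146 minutes = 2h 26m; -146 minutes from 2020-05-25 01:20:00 is 2020-05-24 22:54:00 (crosses midnight).

2020-05-24 22:54:00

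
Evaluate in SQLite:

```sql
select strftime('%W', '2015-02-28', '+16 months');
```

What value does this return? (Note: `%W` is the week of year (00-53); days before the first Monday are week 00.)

First apply '+16 months': 2015-02-28 → 2016-06-28.
2016-06-28 is a Tuesday. SQLite's %W counts Mondays since the year started; the result is 26.

26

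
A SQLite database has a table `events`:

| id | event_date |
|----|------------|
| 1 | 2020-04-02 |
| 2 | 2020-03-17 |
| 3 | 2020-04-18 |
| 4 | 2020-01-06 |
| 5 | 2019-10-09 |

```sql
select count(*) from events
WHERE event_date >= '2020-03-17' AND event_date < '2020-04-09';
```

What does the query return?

2

Rows in [2020-03-17, 2020-04-09): 2020-04-02, 2020-03-17 → 2 rows.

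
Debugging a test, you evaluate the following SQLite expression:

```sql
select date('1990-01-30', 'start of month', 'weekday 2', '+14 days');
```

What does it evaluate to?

`start of month` rewinds 1990-01-30 to 1990-01-01.
`weekday 2` advances to the next Tuesday; 1990-01-01 is a Monday, so it moves forward to 1990-01-02.
Advancing 14 more days within January lands on 1990-01-16.

1990-01-16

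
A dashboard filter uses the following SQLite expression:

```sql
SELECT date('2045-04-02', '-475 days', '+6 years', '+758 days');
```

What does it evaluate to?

2052-01-11

Applying '-475 days' to 2045-04-02: counting 475 days back gives 2043-12-14.
Adding +6 years to 2043-12-14 gives 2049-12-14.
Applying '+758 days' to 2049-12-14: counting 758 days forward gives 2052-01-11.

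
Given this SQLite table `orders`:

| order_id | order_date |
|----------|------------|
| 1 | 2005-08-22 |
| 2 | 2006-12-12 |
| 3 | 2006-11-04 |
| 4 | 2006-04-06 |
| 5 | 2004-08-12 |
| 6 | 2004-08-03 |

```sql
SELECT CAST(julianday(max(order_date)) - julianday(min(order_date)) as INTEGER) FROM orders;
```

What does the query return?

861

MIN = 2004-08-03, MAX = 2006-12-12.
28 days remain in August 2004 after the 3rd (31 − 3).
Full months from September 2004 through November 2006 contribute their day counts.
Then 12 days into December 2006.
Total: 28 + 30 + 31 + 30 + 31 + 31 + 28 + 31 + 30 + 31 + 30 + 31 + 31 + 30 + 31 + 30 + 31 + 31 + 28 + 31 + 30 + 31 + 30 + 31 + 31 + 30 + 31 + 30 + 12 = 861.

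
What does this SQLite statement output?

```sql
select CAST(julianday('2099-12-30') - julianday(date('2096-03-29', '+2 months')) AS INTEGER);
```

1310

Adding +2 months to 2096-03-29 gives 2096-05-29.
2 days remain in May 2096 after the 29th (31 − 29).
Full months from June 2096 through November 2099 contribute their day counts.
Then 30 days into December 2099.
Total: 2 + 30 + 31 + 31 + 30 + 31 + 30 + 31 + 31 + 28 + 31 + 30 + 31 + 30 + 31 + 31 + 30 + 31 + 30 + 31 + 31 + 28 + 31 + 30 + 31 + 30 + 31 + 31 + 30 + 31 + 30 + 31 + 31 + 28 + 31 + 30 + 31 + 30 + 31 + 31 + 30 + 31 + 30 + 30 = 1310.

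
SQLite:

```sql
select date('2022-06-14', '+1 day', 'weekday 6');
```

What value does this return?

2022-06-18

Advancing 1 more day within June lands on 2022-06-15.
`weekday 6` advances to the next Saturday; 2022-06-15 is a Wednesday, so it moves forward to 2022-06-18.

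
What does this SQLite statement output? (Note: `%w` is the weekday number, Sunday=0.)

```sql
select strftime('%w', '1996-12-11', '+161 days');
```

3

First apply '+161 days': 1996-12-11 → 1997-05-21.
1997-05-21 is a Wednesday; with Sunday=0 that is 3.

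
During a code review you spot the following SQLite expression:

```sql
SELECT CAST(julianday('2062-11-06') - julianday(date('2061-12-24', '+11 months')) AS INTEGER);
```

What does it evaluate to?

-18

Adding +11 months to 2061-12-24 gives 2062-11-24.
Both dates are in November 2062: 24 − 6 = 18.
The subtraction is earlier − later, so the result is −18 → -18.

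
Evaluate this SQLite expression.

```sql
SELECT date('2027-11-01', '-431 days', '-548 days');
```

2025-02-25

Applying '-431 days' to 2027-11-01: counting 431 days back gives 2026-08-27.
Applying '-548 days' to 2026-08-27: counting 548 days back gives 2025-02-25.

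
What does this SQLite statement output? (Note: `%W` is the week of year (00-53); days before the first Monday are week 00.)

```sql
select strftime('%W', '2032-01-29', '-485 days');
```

39

First apply '-485 days': 2032-01-29 → 2030-10-01.
2030-10-01 is a Tuesday. SQLite's %W counts Mondays since the year started; the result is 39.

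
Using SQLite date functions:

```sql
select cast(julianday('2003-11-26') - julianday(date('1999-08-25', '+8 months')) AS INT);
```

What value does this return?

Adding +8 months to 1999-08-25 gives 2000-04-25.
5 days remain in April 2000 after the 25th (30 − 25).
Full months from May 2000 through October 2003 contribute their day counts.
Then 26 days into November 2003.
Total: 5 + 31 + 30 + 31 + 31 + 30 + 31 + 30 + 31 + 31 + 28 + 31 + 30 + 31 + 30 + 31 + 31 + 30 + 31 + 30 + 31 + 31 + 28 + 31 + 30 + 31 + 30 + 31 + 31 + 30 + 31 + 30 + 31 + 31 + 28 + 31 + 30 + 31 + 30 + 31 + 31 + 30 + 31 + 26 = 1310.

1310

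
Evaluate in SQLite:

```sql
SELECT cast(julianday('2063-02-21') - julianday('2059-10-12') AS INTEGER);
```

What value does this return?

19 days remain in October 2059 after the 12th (31 − 12).
Full months from November 2059 through January 2063 contribute their day counts.
Then 21 days into February 2063.
Total: 19 + 30 + 31 + 31 + 29 + 31 + 30 + 31 + 30 + 31 + 31 + 30 + 31 + 30 + 31 + 31 + 28 + 31 + 30 + 31 + 30 + 31 + 31 + 30 + 31 + 30 + 31 + 31 + 28 + 31 + 30 + 31 + 30 + 31 + 31 + 30 + 31 + 30 + 31 + 31 + 21 = 1228.

1228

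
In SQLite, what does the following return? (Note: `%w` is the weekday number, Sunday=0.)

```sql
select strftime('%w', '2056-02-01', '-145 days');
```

4

First apply '-145 days': 2056-02-01 → 2055-09-09.
2055-09-09 is a Thursday; with Sunday=0 that is 4.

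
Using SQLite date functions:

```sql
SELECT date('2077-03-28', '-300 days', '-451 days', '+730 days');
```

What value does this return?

Applying '-300 days' to 2077-03-28: counting 300 days back gives 2076-06-01.
Applying '-451 days' to 2076-06-01: counting 451 days back gives 2075-03-08.
Applying '+730 days' to 2075-03-08: counting 730 days forward gives 2077-03-07.

2077-03-07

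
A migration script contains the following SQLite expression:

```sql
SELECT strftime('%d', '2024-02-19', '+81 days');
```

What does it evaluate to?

First apply '+81 days': 2024-02-19 → 2024-05-10.
`%d` extracts the 2-digit day of month: 10.

10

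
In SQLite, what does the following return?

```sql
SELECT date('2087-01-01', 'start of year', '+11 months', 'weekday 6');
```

`start of year` rewinds 2087-01-01 to 2087-01-01.
Adding +11 months to 2087-01-01 gives 2087-12-01.
`weekday 6` advances to the next Saturday; 2087-12-01 is a Monday, so it moves forward to 2087-12-06.

2087-12-06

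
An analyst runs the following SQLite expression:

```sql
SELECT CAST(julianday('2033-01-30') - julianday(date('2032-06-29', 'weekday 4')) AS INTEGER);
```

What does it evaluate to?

`weekday 4` advances to the next Thursday; 2032-06-29 is a Tuesday, so it moves forward to 2032-07-01.
30 days remain in July 2032 after the 1st (31 − 1).
August 2032: 31 days.
September 2032: 30 days.
October 2032: 31 days.
November 2032: 30 days.
December 2032: 31 days.
Then 30 days into January 2033.
Total: 30 + 31 + 30 + 31 + 30 + 31 + 30 = 213.

213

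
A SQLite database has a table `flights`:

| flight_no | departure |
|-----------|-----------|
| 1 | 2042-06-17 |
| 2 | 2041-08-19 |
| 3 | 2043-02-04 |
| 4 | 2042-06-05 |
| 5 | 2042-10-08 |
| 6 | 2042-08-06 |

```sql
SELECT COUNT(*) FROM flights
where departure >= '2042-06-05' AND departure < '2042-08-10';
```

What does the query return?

Rows in [2042-06-05, 2042-08-10): 2042-06-17, 2042-06-05, 2042-08-06 → 3 rows.

3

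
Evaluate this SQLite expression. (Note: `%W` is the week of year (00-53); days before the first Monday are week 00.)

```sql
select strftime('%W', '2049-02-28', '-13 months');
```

First apply '-13 months': 2049-02-28 → 2048-01-28.
2048-01-28 is a Tuesday. SQLite's %W counts Mondays since the year started; the result is 04.

04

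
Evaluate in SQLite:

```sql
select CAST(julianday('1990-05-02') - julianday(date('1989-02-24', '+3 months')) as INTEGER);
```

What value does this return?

343

Adding +3 months to 1989-02-24 gives 1989-05-24.
7 days remain in May 1989 after the 24th (31 − 24).
Full months from June 1989 through April 1990 contribute their day counts.
Then 2 days into May 1990.
Total: 7 + 30 + 31 + 31 + 30 + 31 + 30 + 31 + 31 + 28 + 31 + 30 + 2 = 343.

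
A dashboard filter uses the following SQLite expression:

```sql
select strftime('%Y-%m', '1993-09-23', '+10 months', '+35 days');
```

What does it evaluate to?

First apply '+10 months', '+35 days': 1993-09-23 → 1994-08-27.
`%Y-%m` extracts the year-month: 1994-08.

1994-08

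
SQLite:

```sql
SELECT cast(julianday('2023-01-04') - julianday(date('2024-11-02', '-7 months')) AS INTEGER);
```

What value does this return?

-454

Adding -7 months to 2024-11-02 gives 2024-04-02.
27 days remain in January 2023 after the 4th (31 − 4).
Full months from February 2023 through March 2024 contribute their day counts.
Then 2 days into April 2024.
Total: 27 + 28 + 31 + 30 + 31 + 30 + 31 + 31 + 30 + 31 + 30 + 31 + 31 + 29 + 31 + 2 = 454.
The subtraction is earlier − later, so the result is −454 → -454.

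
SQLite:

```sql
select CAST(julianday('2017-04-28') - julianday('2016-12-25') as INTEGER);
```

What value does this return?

124

6 days remain in December 2016 after the 25th (31 − 25).
January 2017: 31 days.
February 2017: 28 days.
March 2017: 31 days.
Then 28 days into April 2017.
Total: 6 + 31 + 28 + 31 + 28 = 124.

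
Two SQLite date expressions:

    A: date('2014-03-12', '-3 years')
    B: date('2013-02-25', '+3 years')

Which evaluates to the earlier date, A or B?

A

A = 2011-03-12.
B = 2016-02-25.
A is earlier.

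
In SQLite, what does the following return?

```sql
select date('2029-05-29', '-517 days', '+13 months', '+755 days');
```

2031-02-23

Applying '-517 days' to 2029-05-29: counting 517 days back gives 2027-12-29.
Adding +13 months to 2027-12-29 gives 2029-01-29.
Applying '+755 days' to 2029-01-29: counting 755 days forward gives 2031-02-23.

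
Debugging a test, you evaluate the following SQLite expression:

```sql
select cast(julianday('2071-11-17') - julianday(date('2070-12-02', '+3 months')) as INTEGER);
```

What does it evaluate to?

Adding +3 months to 2070-12-02 gives 2071-03-02.
29 days remain in March 2071 after the 2nd (31 − 2).
Full months from April 2071 through October 2071 contribute their day counts.
Then 17 days into November 2071.
Total: 29 + 30 + 31 + 30 + 31 + 31 + 30 + 31 + 17 = 260.

260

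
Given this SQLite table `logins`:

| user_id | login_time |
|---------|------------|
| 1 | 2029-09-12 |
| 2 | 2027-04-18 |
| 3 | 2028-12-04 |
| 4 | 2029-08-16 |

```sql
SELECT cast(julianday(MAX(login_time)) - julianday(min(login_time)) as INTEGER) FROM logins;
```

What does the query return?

878

MIN = 2027-04-18, MAX = 2029-09-12.
12 days remain in April 2027 after the 18th (30 − 18).
Full months from May 2027 through August 2029 contribute their day counts.
Then 12 days into September 2029.
Total: 12 + 31 + 30 + 31 + 31 + 30 + 31 + 30 + 31 + 31 + 29 + 31 + 30 + 31 + 30 + 31 + 31 + 30 + 31 + 30 + 31 + 31 + 28 + 31 + 30 + 31 + 30 + 31 + 31 + 12 = 878.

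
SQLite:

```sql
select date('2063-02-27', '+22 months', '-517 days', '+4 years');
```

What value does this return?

2067-07-29

Adding +22 months to 2063-02-27 gives 2064-12-27.
Applying '-517 days' to 2064-12-27: counting 517 days back gives 2063-07-29.
Adding +4 years to 2063-07-29 gives 2067-07-29.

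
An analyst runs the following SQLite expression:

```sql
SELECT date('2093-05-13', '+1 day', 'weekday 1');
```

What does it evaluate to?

2093-05-18

Advancing 1 more day within May lands on 2093-05-14.
`weekday 1` advances to the next Monday; 2093-05-14 is a Thursday, so it moves forward to 2093-05-18.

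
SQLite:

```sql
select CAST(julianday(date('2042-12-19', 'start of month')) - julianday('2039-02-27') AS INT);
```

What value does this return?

1373

`start of month` rewinds 2042-12-19 to 2042-12-01.
1 day remains in February 2039 after the 27th (28 − 27).
Full months from March 2039 through November 2042 contribute their day counts.
Then 1 day into December 2042.
Total: 1 + 31 + 30 + 31 + 30 + 31 + 31 + 30 + 31 + 30 + 31 + 31 + 29 + 31 + 30 + 31 + 30 + 31 + 31 + 30 + 31 + 30 + 31 + 31 + 28 + 31 + 30 + 31 + 30 + 31 + 31 + 30 + 31 + 30 + 31 + 31 + 28 + 31 + 30 + 31 + 30 + 31 + 31 + 30 + 31 + 30 + 1 = 1373.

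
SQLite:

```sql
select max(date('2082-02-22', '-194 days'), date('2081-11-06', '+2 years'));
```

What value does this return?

date('2082-02-22', '-194 days') → 2081-08-12.
date('2081-11-06', '+2 years') → 2083-11-06.
Later of the two is 2083-11-06.

2083-11-06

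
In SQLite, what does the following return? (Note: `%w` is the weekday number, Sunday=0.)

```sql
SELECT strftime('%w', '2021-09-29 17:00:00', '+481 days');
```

First apply '+481 days': 2021-09-29 17:00:00 → 2023-01-23 17:00:00.
2023-01-23 is a Monday; with Sunday=0 that is 1.

1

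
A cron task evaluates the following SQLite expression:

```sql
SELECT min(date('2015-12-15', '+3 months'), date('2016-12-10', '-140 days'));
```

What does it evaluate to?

date('2015-12-15', '+3 months') → 2016-03-15.
date('2016-12-10', '-140 days') → 2016-07-23.
Earlier of the two is 2016-03-15.

2016-03-15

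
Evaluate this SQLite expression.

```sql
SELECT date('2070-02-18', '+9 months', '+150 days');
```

2071-04-17

Adding +9 months to 2070-02-18 gives 2070-11-18.
Applying '+150 days' to 2070-11-18: counting 150 days forward gives 2071-04-17.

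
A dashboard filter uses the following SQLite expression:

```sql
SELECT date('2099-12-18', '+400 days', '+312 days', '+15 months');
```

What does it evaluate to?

Applying '+400 days' to 2099-12-18: counting 400 days forward gives 2101-01-22.
Applying '+312 days' to 2101-01-22: counting 312 days forward gives 2101-11-30.
Adding +15 months to 2101-11-30 targets 2103-02-30. February 2103 has only 28 days, so SQLite normalizes the 2-day overflow forward to 2103-03-02.

2103-03-02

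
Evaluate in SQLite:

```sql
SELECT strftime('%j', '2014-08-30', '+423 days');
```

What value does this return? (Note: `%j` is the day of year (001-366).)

First apply '+423 days': 2014-08-30 → 2015-10-27.
Day-of-year for 2015-10-27: days since 2015-01-01 inclusive = 300, zero-padded to 300.

300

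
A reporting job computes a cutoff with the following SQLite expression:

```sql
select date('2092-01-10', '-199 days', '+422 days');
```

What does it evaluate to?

Applying '-199 days' to 2092-01-10: counting 199 days back gives 2091-06-25.
Applying '+422 days' to 2091-06-25: counting 422 days forward gives 2092-08-20.

2092-08-20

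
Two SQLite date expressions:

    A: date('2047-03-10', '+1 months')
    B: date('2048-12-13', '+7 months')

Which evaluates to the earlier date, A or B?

A

A = 2047-04-10.
B = 2049-07-13.
A is earlier.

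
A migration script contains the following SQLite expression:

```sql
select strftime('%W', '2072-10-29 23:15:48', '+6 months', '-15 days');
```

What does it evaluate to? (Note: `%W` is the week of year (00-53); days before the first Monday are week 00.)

15

First apply '+6 months', '-15 days': 2072-10-29 23:15:48 → 2073-04-14 23:15:48.
2073-04-14 is a Friday. SQLite's %W counts Mondays since the year started; the result is 15.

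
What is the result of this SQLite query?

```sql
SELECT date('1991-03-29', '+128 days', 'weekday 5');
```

1991-08-09

Applying '+128 days' to 1991-03-29: counting 128 days forward gives 1991-08-04.
`weekday 5` advances to the next Friday; 1991-08-04 is a Sunday, so it moves forward to 1991-08-09.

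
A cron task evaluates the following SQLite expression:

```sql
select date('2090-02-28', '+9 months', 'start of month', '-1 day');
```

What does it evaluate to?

2090-10-31

Adding +9 months to 2090-02-28 gives 2090-11-28.
`start of month` rewinds 2090-11-28 to 2090-11-01.
Going back 1 day from 2090-11-01 reaches 2090-10-31 (last day of October, 31 days).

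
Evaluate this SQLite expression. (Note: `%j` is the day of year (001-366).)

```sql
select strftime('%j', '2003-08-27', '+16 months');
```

First apply '+16 months': 2003-08-27 → 2004-12-27.
Day-of-year for 2004-12-27: days since 2004-01-01 inclusive = 362, zero-padded to 362.

362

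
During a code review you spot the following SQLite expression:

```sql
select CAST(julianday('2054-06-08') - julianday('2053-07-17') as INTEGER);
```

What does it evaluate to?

14 days remain in July 2053 after the 17th (31 − 17).
Full months from August 2053 through May 2054 contribute their day counts.
Then 8 days into June 2054.
Total: 14 + 31 + 30 + 31 + 30 + 31 + 31 + 28 + 31 + 30 + 31 + 8 = 326.

326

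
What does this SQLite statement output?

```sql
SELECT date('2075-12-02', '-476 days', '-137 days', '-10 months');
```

2073-05-29

Applying '-476 days' to 2075-12-02: counting 476 days back gives 2074-08-13.
Applying '-137 days' to 2074-08-13: counting 137 days back gives 2074-03-29.
Adding -10 months to 2074-03-29 gives 2073-05-29.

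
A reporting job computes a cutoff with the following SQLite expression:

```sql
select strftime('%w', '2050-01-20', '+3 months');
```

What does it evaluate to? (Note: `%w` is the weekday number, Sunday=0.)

3

First apply '+3 months': 2050-01-20 → 2050-04-20.
2050-04-20 is a Wednesday; with Sunday=0 that is 3.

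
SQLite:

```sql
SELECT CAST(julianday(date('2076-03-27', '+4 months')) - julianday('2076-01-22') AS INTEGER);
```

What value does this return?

187

Adding +4 months to 2076-03-27 gives 2076-07-27.
9 days remain in January 2076 after the 22nd (31 − 22).
February 2076: 29 days (leap year).
March 2076: 31 days.
April 2076: 30 days.
May 2076: 31 days.
June 2076: 30 days.
Then 27 days into July 2076.
Total: 9 + 29 + 31 + 30 + 31 + 30 + 27 = 187.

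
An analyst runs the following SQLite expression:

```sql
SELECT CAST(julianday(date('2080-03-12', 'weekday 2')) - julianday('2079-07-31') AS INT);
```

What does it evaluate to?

225

`weekday 2` advances to the next Tuesday; 2080-03-12 is already a Tuesday, so it stays at 2080-03-12.
0 days remain in July 2079 after the 31st (31 − 31).
Full months from August 2079 through February 2080 contribute their day counts.
Then 12 days into March 2080.
Total: 0 + 31 + 30 + 31 + 30 + 31 + 31 + 29 + 12 = 225.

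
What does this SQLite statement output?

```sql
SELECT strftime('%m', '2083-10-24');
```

`%m` extracts the 2-digit month (01-12): 10.

10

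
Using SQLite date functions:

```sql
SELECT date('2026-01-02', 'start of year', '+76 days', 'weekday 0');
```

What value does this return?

`start of year` rewinds 2026-01-02 to 2026-01-01.
Applying '+76 days' to 2026-01-01: counting 76 days forward gives 2026-03-18.
`weekday 0` advances to the next Sunday; 2026-03-18 is a Wednesday, so it moves forward to 2026-03-22.

2026-03-22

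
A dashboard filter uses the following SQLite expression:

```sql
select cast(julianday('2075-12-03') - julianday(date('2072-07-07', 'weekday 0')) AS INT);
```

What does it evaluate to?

1241

`weekday 0` advances to the next Sunday; 2072-07-07 is a Thursday, so it moves forward to 2072-07-10.
21 days remain in July 2072 after the 10th (31 − 10).
Full months from August 2072 through November 2075 contribute their day counts.
Then 3 days into December 2075.
Total: 21 + 31 + 30 + 31 + 30 + 31 + 31 + 28 + 31 + 30 + 31 + 30 + 31 + 31 + 30 + 31 + 30 + 31 + 31 + 28 + 31 + 30 + 31 + 30 + 31 + 31 + 30 + 31 + 30 + 31 + 31 + 28 + 31 + 30 + 31 + 30 + 31 + 31 + 30 + 31 + 30 + 3 = 1241.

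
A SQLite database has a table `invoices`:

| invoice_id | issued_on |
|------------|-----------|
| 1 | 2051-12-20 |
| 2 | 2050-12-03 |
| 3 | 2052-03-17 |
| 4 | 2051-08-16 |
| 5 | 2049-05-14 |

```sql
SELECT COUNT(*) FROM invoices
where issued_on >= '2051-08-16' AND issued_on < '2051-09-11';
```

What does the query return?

1

Rows in [2051-08-16, 2051-09-11): 2051-08-16 → 1 row.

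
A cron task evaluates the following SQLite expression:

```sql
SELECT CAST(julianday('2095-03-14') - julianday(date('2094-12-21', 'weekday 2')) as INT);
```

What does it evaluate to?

83

`weekday 2` advances to the next Tuesday; 2094-12-21 is already a Tuesday, so it stays at 2094-12-21.
10 days remain in December 2094 after the 21st (31 − 21).
January 2095: 31 days.
February 2095: 28 days.
Then 14 days into March 2095.
Total: 10 + 31 + 28 + 14 = 83.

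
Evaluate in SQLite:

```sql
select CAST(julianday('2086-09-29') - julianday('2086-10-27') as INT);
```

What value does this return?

-28

1 day remains in September 2086 after the 29th (30 − 29).
Then 27 days into October 2086.
Total: 1 + 27 = 28.
The subtraction is earlier − later, so the result is −28 → -28.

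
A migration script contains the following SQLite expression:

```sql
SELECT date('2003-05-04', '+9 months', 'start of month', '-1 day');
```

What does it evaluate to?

Adding +9 months to 2003-05-04 gives 2004-02-04.
`start of month` rewinds 2004-02-04 to 2004-02-01.
Going back 1 day from 2004-02-01 reaches 2004-01-31 (last day of January, 31 days).

2004-01-31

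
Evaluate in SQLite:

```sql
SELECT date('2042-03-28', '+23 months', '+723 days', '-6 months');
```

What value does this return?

Adding +23 months to 2042-03-28 gives 2044-02-28.
Applying '+723 days' to 2044-02-28: counting 723 days forward gives 2046-02-20.
Adding -6 months to 2046-02-20 gives 2045-08-20.

2045-08-20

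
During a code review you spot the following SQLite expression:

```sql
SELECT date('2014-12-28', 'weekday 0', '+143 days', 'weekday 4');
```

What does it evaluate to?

`weekday 0` advances to the next Sunday; 2014-12-28 is already a Sunday, so it stays at 2014-12-28.
Applying '+143 days' to 2014-12-28: counting 143 days forward gives 2015-05-20.
`weekday 4` advances to the next Thursday; 2015-05-20 is a Wednesday, so it moves forward to 2015-05-21.

2015-05-21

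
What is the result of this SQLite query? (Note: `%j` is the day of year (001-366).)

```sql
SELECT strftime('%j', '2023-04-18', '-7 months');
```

261

First apply '-7 months': 2023-04-18 → 2022-09-18.
Day-of-year for 2022-09-18: days since 2022-01-01 inclusive = 261, zero-padded to 261.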